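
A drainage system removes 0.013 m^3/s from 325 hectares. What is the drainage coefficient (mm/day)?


DC = Q * 86400 / (A * 10000) * 1000
DC = 0.013 * 86400 / (325 * 10000) * 1000
DC = 1123200.0000 / 3250000

0.3456 mm/day


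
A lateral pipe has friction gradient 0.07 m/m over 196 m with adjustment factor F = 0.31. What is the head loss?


hf = J * L * F = 0.07 * 196 * 0.31 = 4.2532 m

4.2532 m


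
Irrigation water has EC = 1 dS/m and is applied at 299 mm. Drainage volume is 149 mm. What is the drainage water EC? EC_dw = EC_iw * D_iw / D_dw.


EC_dw = EC_iw * D_iw / D_dw
EC_dw = 1 * 299 / 149
EC_dw = 299 / 149

2.0067 dS/m


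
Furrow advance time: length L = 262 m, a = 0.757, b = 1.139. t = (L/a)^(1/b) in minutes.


t = (L/a)^(1/b)
t = (262/0.757)^(1/1.139)
t = 346.103038^(1/1.139)

169.5621 min


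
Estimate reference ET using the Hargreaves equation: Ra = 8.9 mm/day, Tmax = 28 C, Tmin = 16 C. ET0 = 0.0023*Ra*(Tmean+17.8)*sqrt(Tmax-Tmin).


Tmean = (Tmax + Tmin)/2 = (28 + 16)/2 = 22.0
ET0 = 0.0023 * 8.9 * (22.0 + 17.8) * sqrt(28 - 16)
ET0 = 0.0023 * 8.9 * 39.8 * 3.464102

2.8222 mm/day


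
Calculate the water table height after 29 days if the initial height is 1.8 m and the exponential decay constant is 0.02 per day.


m = m0 * exp(-k*t)
m = 1.8 * exp(-0.02 * 29)
m = 1.8 * exp(-0.5800)

1.0078 m


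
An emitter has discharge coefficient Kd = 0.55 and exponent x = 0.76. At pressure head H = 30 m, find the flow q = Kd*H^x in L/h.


q = Kd * H^x = 0.55 * 30^0.76 = 0.55 * 13.262096

7.2942 L/h


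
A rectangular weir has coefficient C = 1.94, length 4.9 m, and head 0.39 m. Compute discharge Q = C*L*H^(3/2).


Q = C * L * H^(3/2) = 1.94 * 4.9 * 0.39^1.5 = 1.94 * 4.9 * 0.243555

2.3152 m^3/s


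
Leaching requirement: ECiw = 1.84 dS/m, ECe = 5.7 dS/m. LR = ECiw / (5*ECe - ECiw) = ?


LR = ECiw / (5*ECe - ECiw)
LR = 1.84 / (5*5.7 - 1.84)
LR = 1.84 / 26.6600

0.0690


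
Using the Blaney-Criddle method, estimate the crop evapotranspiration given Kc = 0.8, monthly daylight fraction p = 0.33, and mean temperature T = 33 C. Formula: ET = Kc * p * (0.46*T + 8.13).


ET = Kc * p * (0.46*T + 8.13)
ET = 0.8 * 0.33 * (0.46*33 + 8.13)
ET = 0.8 * 0.33 * 23.3100

6.1538 mm/day


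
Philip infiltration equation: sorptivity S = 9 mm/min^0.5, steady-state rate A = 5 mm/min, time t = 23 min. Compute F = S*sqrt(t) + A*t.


F = S*sqrt(t) + A*t
F = 9*sqrt(23) + 5*23
F = 9*4.795832 + 115

158.1625 mm


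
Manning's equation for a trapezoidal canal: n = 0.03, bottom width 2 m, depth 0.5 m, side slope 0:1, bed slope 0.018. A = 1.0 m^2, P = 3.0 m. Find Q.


R = A/P = 1.0/3.0 = 0.333333
Q = (1/0.03) * 1.0 * 0.333333^(2/3) * 0.018^0.5

2.1500 m^3/s


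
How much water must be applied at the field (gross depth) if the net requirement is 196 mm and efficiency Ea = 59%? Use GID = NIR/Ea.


Ea = 59% = 0.59
GID = NIR / Ea = 196 / 0.59 = 332.2034 mm

332.2034 mm


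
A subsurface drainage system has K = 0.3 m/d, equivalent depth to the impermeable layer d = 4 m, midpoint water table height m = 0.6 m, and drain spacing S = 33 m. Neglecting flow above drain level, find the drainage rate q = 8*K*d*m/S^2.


q = 8*K*d*m/S^2
q = 8*0.3*4*0.6/33^2
q = 5.7600 / 1089

0.0053 m/d


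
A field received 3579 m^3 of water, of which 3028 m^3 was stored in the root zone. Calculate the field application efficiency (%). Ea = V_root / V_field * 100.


Ea = V_root / V_field * 100 = 3028 / 3579 * 100 = 84.6046%

84.6046 %


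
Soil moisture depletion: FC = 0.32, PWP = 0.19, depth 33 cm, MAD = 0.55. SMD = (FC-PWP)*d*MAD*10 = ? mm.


SMD = (FC - PWP) * d * MAD * 10
SMD = (0.32 - 0.19) * 33 * 0.55 * 10
SMD = 0.1300 * 33 * 0.55 * 10

23.5950 mm


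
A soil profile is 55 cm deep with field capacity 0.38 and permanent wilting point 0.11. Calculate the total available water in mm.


AWC = (FC - PWP) * d * 10
AWC = (0.38 - 0.11) * 55 * 10
AWC = 0.2700 * 55 * 10

148.5000 mm


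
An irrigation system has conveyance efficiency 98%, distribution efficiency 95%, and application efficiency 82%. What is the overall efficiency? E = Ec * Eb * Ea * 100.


Ec = 0.98, Eb = 0.95, Ea = 0.82
E = 0.98 * 0.95 * 0.82 * 100 = 76.3420%

76.3420 %


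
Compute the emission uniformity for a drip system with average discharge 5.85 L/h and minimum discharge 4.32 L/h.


EU = (q_min/q_avg)*100 = (4.32/5.85)*100 = 73.8462%

73.8462 %


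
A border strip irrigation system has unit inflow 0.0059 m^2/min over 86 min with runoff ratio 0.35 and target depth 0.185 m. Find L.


L = q*t/((1+r)*Z)
L = 0.0059*86/((1+0.35)*0.185)
L = 0.5074/0.24975

2.0316 m


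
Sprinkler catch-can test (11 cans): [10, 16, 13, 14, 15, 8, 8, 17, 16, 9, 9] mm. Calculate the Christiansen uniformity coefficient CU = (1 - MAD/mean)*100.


mean = 12.272727 mm
MAD = 3.157025 mm
CU = (1 - 3.157025/12.272727)*100

74.2761 %


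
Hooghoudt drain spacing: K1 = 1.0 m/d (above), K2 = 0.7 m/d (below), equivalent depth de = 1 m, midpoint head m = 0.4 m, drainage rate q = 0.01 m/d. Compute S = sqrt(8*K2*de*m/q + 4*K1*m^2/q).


S^2 = 8*K2*de*m/q + 4*K1*m^2/q
S^2 = 8*0.7*1*0.4/0.01 + 4*1.0*0.4^2/0.01
S = sqrt(288.0000)

16.9706 m


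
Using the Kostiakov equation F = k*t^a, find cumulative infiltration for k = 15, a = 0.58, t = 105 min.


F = k * t^a = 15 * 105^0.58
F = 15 * 14.869275

223.0391 mm


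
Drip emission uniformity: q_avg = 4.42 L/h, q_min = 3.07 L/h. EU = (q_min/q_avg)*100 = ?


EU = (q_min/q_avg)*100 = (3.07/4.42)*100 = 69.4570%

69.4570 %


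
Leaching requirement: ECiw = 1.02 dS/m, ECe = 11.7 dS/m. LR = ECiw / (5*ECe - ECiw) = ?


LR = ECiw / (5*ECe - ECiw)
LR = 1.02 / (5*11.7 - 1.02)
LR = 1.02 / 57.4800

0.0177


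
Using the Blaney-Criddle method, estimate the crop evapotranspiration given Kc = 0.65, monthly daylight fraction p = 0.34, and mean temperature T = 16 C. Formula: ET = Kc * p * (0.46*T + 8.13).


ET = Kc * p * (0.46*T + 8.13)
ET = 0.65 * 0.34 * (0.46*16 + 8.13)
ET = 0.65 * 0.34 * 15.4900

3.4233 mm/day


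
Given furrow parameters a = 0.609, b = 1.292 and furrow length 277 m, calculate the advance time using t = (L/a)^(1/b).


t = (L/a)^(1/b)
t = (277/0.609)^(1/1.292)
t = 454.844007^(1/1.292)

114.0694 min


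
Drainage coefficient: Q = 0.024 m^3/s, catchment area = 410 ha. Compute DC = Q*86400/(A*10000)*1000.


DC = Q * 86400 / (A * 10000) * 1000
DC = 0.024 * 86400 / (410 * 10000) * 1000
DC = 2073600.0000 / 4100000

0.5058 mm/day


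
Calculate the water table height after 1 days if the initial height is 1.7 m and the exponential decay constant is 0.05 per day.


m = m0 * exp(-k*t)
m = 1.7 * exp(-0.05 * 1)
m = 1.7 * exp(-0.0500)

1.6171 m


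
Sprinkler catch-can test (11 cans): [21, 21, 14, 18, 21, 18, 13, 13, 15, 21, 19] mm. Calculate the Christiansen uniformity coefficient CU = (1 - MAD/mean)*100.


mean = 17.636364 mm
MAD = 2.826446 mm
CU = (1 - 2.826446/17.636364)*100

83.9738 %


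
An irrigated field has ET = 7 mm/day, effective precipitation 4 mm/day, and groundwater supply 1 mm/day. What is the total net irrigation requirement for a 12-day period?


Daily deficit = ET - Pe - GW = 7 - 4 - 1 = 2 mm/day
NIR = 2 * 12 = 24 mm

24.0000 mm


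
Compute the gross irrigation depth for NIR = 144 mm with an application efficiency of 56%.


Ea = 56% = 0.56
GID = NIR / Ea = 144 / 0.56 = 257.1429 mm

257.1429 mm


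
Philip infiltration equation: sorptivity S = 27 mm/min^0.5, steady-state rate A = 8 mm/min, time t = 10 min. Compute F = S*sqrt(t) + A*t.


F = S*sqrt(t) + A*t
F = 27*sqrt(10) + 8*10
F = 27*3.162278 + 80

165.3815 mm


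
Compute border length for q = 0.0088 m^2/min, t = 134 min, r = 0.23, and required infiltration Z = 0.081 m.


L = q*t/((1+r)*Z)
L = 0.0088*134/((1+0.23)*0.081)
L = 1.1792/0.09963

11.8358 m


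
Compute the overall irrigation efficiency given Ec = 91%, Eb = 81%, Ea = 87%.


Ec = 0.91, Eb = 0.81, Ea = 0.87
E = 0.91 * 0.81 * 0.87 * 100 = 64.1277%

64.1277 %


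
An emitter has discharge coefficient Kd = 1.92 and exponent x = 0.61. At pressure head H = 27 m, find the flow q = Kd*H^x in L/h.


q = Kd * H^x = 1.92 * 27^0.61 = 1.92 * 7.466755

14.3362 L/h


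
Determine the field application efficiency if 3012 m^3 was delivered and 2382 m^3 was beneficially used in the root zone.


Ea = V_root / V_field * 100 = 2382 / 3012 * 100 = 79.0837%

79.0837 %


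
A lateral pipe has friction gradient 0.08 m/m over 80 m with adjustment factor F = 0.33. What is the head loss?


hf = J * L * F = 0.08 * 80 * 0.33 = 2.1120 m

2.1120 m


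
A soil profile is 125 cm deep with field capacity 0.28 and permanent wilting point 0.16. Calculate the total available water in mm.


AWC = (FC - PWP) * d * 10
AWC = (0.28 - 0.16) * 125 * 10
AWC = 0.1200 * 125 * 10

150.0000 mm


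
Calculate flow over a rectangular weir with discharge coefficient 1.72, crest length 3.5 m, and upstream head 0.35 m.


Q = C * L * H^(3/2) = 1.72 * 3.5 * 0.35^1.5 = 1.72 * 3.5 * 0.207063

1.2465 m^3/s


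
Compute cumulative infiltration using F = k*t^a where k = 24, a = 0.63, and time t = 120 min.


F = k * t^a = 24 * 120^0.63
F = 24 * 20.411935

489.8864 mm


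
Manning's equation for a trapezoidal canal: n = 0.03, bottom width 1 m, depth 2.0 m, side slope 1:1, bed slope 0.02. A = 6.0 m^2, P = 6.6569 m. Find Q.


R = A/P = 6.0/6.6569 = 0.901320
Q = (1/0.03) * 6.0 * 0.901320^(2/3) * 0.02^0.5

26.3915 m^3/s


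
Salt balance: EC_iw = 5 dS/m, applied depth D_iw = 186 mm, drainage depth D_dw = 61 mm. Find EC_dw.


EC_dw = EC_iw * D_iw / D_dw
EC_dw = 5 * 186 / 61
EC_dw = 930 / 61

15.2459 dS/m


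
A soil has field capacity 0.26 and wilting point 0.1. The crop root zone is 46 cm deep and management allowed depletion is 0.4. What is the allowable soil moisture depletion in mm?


SMD = (FC - PWP) * d * MAD * 10
SMD = (0.26 - 0.1) * 46 * 0.4 * 10
SMD = 0.1600 * 46 * 0.4 * 10

29.4400 mm


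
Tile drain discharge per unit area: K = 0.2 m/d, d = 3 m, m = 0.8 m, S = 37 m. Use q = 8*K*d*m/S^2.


q = 8*K*d*m/S^2
q = 8*0.2*3*0.8/37^2
q = 3.8400 / 1369

0.0028 m/d


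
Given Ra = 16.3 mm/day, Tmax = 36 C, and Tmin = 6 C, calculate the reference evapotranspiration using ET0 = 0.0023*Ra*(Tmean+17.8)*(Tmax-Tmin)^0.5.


Tmean = (Tmax + Tmin)/2 = (36 + 6)/2 = 21.0
ET0 = 0.0023 * 16.3 * (21.0 + 17.8) * sqrt(36 - 6)
ET0 = 0.0023 * 16.3 * 38.8 * 5.477226

7.9672 mm/day


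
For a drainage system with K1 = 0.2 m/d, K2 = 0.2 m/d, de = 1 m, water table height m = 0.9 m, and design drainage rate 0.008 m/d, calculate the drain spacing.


S^2 = 8*K2*de*m/q + 4*K1*m^2/q
S^2 = 8*0.2*1*0.9/0.008 + 4*0.2*0.9^2/0.008
S = sqrt(261.0000)

16.1555 m


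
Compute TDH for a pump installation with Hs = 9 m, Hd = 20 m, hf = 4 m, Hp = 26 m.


TDH = Hs + Hd + hf + Hp = 9 + 20 + 4 + 26 = 59

59 m


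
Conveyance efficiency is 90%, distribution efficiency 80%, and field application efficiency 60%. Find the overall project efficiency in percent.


Ec = 0.9, Eb = 0.8, Ea = 0.6
E = 0.9 * 0.8 * 0.6 * 100 = 43.2000%

43.2000 %


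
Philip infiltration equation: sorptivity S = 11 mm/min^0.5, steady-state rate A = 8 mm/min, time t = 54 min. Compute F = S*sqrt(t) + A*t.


F = S*sqrt(t) + A*t
F = 11*sqrt(54) + 8*54
F = 11*7.348469 + 432

512.8332 mm


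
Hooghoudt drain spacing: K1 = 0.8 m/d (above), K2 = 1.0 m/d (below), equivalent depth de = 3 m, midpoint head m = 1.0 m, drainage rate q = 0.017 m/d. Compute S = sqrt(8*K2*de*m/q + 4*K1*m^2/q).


S^2 = 8*K2*de*m/q + 4*K1*m^2/q
S^2 = 8*1.0*3*1.0/0.017 + 4*0.8*1.0^2/0.017
S = sqrt(1600.0000)

40.0000 m


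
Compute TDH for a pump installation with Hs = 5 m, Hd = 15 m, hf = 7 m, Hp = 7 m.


TDH = Hs + Hd + hf + Hp = 5 + 15 + 7 + 7 = 34

34 m


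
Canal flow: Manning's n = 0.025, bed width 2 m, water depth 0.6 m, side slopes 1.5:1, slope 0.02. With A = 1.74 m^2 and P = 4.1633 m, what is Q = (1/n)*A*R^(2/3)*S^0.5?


R = A/P = 1.74/4.1633 = 0.417938
Q = (1/0.025) * 1.74 * 0.417938^(2/3) * 0.02^0.5

5.5021 m^3/s


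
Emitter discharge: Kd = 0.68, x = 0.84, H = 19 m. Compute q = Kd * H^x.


q = Kd * H^x = 0.68 * 19^0.84 = 0.68 * 11.861866

8.0661 L/h


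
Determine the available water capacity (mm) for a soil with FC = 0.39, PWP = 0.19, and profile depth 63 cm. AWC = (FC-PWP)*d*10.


AWC = (FC - PWP) * d * 10
AWC = (0.39 - 0.19) * 63 * 10
AWC = 0.2000 * 63 * 10

126.0000 mm


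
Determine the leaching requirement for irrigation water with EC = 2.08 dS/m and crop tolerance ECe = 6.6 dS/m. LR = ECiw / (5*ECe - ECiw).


LR = ECiw / (5*ECe - ECiw)
LR = 2.08 / (5*6.6 - 2.08)
LR = 2.08 / 30.9200

0.0673


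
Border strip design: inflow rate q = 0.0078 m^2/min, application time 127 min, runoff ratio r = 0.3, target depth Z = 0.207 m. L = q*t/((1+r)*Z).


L = q*t/((1+r)*Z)
L = 0.0078*127/((1+0.3)*0.207)
L = 0.9906/0.2691

3.6812 m


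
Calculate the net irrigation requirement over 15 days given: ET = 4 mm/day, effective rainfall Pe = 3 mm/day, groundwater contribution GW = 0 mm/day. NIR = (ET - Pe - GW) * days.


Daily deficit = ET - Pe - GW = 4 - 3 - 0 = 1 mm/day
NIR = 1 * 15 = 15 mm

15.0000 mm


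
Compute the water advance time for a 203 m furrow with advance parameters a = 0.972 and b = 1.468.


t = (L/a)^(1/b)
t = (203/0.972)^(1/1.468)
t = 208.847737^(1/1.468)

38.0422 min


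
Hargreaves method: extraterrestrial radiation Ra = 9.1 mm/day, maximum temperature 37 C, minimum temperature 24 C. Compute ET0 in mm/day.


Tmean = (Tmax + Tmin)/2 = (37 + 24)/2 = 30.5
ET0 = 0.0023 * 9.1 * (30.5 + 17.8) * sqrt(37 - 24)
ET0 = 0.0023 * 9.1 * 48.3 * 3.605551

3.6449 mm/day


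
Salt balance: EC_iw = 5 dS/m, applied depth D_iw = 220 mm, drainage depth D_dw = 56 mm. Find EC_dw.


EC_dw = EC_iw * D_iw / D_dw
EC_dw = 5 * 220 / 56
EC_dw = 1100 / 56

19.6429 dS/m


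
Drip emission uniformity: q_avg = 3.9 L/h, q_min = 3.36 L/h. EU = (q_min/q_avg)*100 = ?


EU = (q_min/q_avg)*100 = (3.36/3.9)*100 = 86.1538%

86.1538 %


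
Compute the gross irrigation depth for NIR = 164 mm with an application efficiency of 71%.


Ea = 71% = 0.71
GID = NIR / Ea = 164 / 0.71 = 230.9859 mm

230.9859 mm


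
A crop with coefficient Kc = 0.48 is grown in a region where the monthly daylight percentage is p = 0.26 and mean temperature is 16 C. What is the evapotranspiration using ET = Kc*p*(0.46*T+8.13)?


ET = Kc * p * (0.46*T + 8.13)
ET = 0.48 * 0.26 * (0.46*16 + 8.13)
ET = 0.48 * 0.26 * 15.4900

1.9332 mm/day


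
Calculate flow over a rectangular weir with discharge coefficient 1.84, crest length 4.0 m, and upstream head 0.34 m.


Q = C * L * H^(3/2) = 1.84 * 4.0 * 0.34^1.5 = 1.84 * 4.0 * 0.198252

1.4591 m^3/s


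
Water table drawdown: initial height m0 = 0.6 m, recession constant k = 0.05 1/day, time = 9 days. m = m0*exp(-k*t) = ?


m = m0 * exp(-k*t)
m = 0.6 * exp(-0.05 * 9)
m = 0.6 * exp(-0.4500)

0.3826 m


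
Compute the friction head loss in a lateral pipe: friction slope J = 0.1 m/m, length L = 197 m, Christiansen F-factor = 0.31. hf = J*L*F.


hf = J * L * F = 0.1 * 197 * 0.31 = 6.1070 m

6.1070 m


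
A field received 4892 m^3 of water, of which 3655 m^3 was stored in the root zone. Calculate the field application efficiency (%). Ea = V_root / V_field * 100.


Ea = V_root / V_field * 100 = 3655 / 4892 * 100 = 74.7138%

74.7138 %


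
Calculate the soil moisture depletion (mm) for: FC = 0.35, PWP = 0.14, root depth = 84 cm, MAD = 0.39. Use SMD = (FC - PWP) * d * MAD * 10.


SMD = (FC - PWP) * d * MAD * 10
SMD = (0.35 - 0.14) * 84 * 0.39 * 10
SMD = 0.2100 * 84 * 0.39 * 10

68.7960 mm


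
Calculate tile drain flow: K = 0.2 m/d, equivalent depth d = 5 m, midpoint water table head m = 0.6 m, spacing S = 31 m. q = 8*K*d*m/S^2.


q = 8*K*d*m/S^2
q = 8*0.2*5*0.6/31^2
q = 4.8000 / 961

0.0050 m/d


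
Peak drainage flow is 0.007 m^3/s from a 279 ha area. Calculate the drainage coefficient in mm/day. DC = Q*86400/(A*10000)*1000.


DC = Q * 86400 / (A * 10000) * 1000
DC = 0.007 * 86400 / (279 * 10000) * 1000
DC = 604800.0000 / 2790000

0.2168 mm/day


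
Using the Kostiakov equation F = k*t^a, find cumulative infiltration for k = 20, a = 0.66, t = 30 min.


F = k * t^a = 20 * 30^0.66
F = 20 * 9.438436

188.7687 mm


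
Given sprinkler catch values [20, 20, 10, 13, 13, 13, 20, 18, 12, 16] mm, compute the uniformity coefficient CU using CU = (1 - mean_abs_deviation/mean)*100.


mean = 15.500000 mm
MAD = 3.300000 mm
CU = (1 - 3.300000/15.500000)*100

78.7097 %


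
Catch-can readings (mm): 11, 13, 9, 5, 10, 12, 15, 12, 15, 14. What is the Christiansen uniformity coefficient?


mean = 11.600000 mm
MAD = 2.280000 mm
CU = (1 - 2.280000/11.600000)*100

80.3448 %


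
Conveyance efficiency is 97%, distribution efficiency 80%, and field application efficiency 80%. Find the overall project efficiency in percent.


Ec = 0.97, Eb = 0.8, Ea = 0.8
E = 0.97 * 0.8 * 0.8 * 100 = 62.0800%

62.0800 %


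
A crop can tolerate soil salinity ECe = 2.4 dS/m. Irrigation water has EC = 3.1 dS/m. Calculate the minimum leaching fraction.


LR = ECiw / (5*ECe - ECiw)
LR = 3.1 / (5*2.4 - 3.1)
LR = 3.1 / 8.9000

0.3483


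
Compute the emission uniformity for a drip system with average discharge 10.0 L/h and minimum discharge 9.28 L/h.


EU = (q_min/q_avg)*100 = (9.28/10.0)*100 = 92.8000%

92.8000 %


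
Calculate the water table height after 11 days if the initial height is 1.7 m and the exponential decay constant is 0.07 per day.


m = m0 * exp(-k*t)
m = 1.7 * exp(-0.07 * 11)
m = 1.7 * exp(-0.7700)

0.7871 m


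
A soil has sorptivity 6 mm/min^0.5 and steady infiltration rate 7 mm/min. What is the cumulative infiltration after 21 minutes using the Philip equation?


F = S*sqrt(t) + A*t
F = 6*sqrt(21) + 7*21
F = 6*4.582576 + 147

174.4955 mm


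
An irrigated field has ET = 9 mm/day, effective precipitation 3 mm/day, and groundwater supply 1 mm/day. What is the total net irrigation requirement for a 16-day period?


Daily deficit = ET - Pe - GW = 9 - 3 - 1 = 5 mm/day
NIR = 5 * 16 = 80 mm

80.0000 mm


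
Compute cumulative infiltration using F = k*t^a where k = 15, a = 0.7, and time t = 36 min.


F = k * t^a = 15 * 36^0.7
F = 15 * 12.286035

184.2905 mm


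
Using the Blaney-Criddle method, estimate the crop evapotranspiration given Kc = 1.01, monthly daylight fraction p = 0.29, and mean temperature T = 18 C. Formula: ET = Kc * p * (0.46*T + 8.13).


ET = Kc * p * (0.46*T + 8.13)
ET = 1.01 * 0.29 * (0.46*18 + 8.13)
ET = 1.01 * 0.29 * 16.4100

4.8065 mm/day


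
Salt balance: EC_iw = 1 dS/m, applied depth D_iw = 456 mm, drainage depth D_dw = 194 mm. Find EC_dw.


EC_dw = EC_iw * D_iw / D_dw
EC_dw = 1 * 456 / 194
EC_dw = 456 / 194

2.3505 dS/m


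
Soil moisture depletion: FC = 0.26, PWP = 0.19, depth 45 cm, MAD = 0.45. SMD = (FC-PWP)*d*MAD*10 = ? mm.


SMD = (FC - PWP) * d * MAD * 10
SMD = (0.26 - 0.19) * 45 * 0.45 * 10
SMD = 0.0700 * 45 * 0.45 * 10

14.1750 mm


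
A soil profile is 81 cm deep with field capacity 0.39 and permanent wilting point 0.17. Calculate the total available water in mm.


AWC = (FC - PWP) * d * 10
AWC = (0.39 - 0.17) * 81 * 10
AWC = 0.2200 * 81 * 10

178.2000 mm


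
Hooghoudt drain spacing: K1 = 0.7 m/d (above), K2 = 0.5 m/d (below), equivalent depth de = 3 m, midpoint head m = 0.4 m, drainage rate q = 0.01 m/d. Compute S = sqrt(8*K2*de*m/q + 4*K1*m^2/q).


S^2 = 8*K2*de*m/q + 4*K1*m^2/q
S^2 = 8*0.5*3*0.4/0.01 + 4*0.7*0.4^2/0.01
S = sqrt(524.8000)

22.9085 m


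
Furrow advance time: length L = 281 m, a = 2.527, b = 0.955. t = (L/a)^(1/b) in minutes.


t = (L/a)^(1/b)
t = (281/2.527)^(1/0.955)
t = 111.199050^(1/0.955)

138.8399 min


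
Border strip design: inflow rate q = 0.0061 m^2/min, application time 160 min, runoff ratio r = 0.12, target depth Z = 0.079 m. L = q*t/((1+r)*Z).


L = q*t/((1+r)*Z)
L = 0.0061*160/((1+0.12)*0.079)
L = 0.976/0.08848

11.0307 m


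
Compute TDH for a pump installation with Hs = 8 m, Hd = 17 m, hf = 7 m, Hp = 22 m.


TDH = Hs + Hd + hf + Hp = 8 + 17 + 7 + 22 = 54

54 m


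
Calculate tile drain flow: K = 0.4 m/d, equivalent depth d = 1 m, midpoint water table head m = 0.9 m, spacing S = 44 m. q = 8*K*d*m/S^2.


q = 8*K*d*m/S^2
q = 8*0.4*1*0.9/44^2
q = 2.8800 / 1936

0.0015 m/d


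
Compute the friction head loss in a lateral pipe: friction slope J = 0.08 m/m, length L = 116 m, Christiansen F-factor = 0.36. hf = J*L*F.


hf = J * L * F = 0.08 * 116 * 0.36 = 3.3408 m

3.3408 m


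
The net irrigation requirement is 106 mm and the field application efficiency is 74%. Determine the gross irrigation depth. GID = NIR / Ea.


Ea = 74% = 0.74
GID = NIR / Ea = 106 / 0.74 = 143.2432 mm

143.2432 mm


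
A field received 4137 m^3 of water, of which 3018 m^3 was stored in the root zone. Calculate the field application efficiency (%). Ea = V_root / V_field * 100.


Ea = V_root / V_field * 100 = 3018 / 4137 * 100 = 72.9514%

72.9514 %


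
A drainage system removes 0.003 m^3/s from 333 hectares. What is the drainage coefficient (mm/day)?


DC = Q * 86400 / (A * 10000) * 1000
DC = 0.003 * 86400 / (333 * 10000) * 1000
DC = 259200.0000 / 3330000

0.0778 mm/day


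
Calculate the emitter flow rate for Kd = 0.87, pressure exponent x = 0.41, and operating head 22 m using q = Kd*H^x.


q = Kd * H^x = 0.87 * 22^0.41 = 0.87 * 3.551349

3.0897 L/h


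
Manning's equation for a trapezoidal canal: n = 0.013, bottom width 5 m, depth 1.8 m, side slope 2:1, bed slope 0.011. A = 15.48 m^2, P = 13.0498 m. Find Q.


R = A/P = 15.48/13.0498 = 1.186225
Q = (1/0.013) * 15.48 * 1.186225^(2/3) * 0.011^0.5

139.9486 m^3/s


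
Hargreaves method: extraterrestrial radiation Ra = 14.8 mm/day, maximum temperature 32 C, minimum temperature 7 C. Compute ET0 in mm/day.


Tmean = (Tmax + Tmin)/2 = (32 + 7)/2 = 19.5
ET0 = 0.0023 * 14.8 * (19.5 + 17.8) * sqrt(32 - 7)
ET0 = 0.0023 * 14.8 * 37.3 * 5.000000

6.3485 mm/day


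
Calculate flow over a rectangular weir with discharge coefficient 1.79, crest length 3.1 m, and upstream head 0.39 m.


Q = C * L * H^(3/2) = 1.79 * 3.1 * 0.39^1.5 = 1.79 * 3.1 * 0.243555

1.3515 m^3/s


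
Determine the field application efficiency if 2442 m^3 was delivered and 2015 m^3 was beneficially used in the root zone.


Ea = V_root / V_field * 100 = 2015 / 2442 * 100 = 82.5143%

82.5143 %


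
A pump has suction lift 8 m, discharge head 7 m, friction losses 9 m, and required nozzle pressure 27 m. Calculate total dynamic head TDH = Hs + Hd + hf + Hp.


TDH = Hs + Hd + hf + Hp = 8 + 7 + 9 + 27 = 51

51 m


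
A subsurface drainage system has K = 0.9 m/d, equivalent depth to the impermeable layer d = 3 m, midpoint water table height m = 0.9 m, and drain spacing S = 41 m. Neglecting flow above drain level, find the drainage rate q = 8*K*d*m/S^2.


q = 8*K*d*m/S^2
q = 8*0.9*3*0.9/41^2
q = 19.4400 / 1681

0.0116 m/d


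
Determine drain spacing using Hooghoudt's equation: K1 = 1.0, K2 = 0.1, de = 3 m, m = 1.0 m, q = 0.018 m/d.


S^2 = 8*K2*de*m/q + 4*K1*m^2/q
S^2 = 8*0.1*3*1.0/0.018 + 4*1.0*1.0^2/0.018
S = sqrt(355.5556)

18.8562 m


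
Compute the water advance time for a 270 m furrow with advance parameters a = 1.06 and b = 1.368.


t = (L/a)^(1/b)
t = (270/1.06)^(1/1.368)
t = 254.716981^(1/1.368)

57.3871 min


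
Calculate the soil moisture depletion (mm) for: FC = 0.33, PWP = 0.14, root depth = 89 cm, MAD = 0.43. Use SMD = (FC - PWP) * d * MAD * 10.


SMD = (FC - PWP) * d * MAD * 10
SMD = (0.33 - 0.14) * 89 * 0.43 * 10
SMD = 0.1900 * 89 * 0.43 * 10

72.7130 mm


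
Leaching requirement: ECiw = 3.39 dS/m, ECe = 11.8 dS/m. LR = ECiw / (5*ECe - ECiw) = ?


LR = ECiw / (5*ECe - ECiw)
LR = 3.39 / (5*11.8 - 3.39)
LR = 3.39 / 55.6100

0.0610


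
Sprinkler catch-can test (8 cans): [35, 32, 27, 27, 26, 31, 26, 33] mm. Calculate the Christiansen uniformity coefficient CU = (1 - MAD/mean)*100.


mean = 29.625000 mm
MAD = 3.125000 mm
CU = (1 - 3.125000/29.625000)*100

89.4515 %


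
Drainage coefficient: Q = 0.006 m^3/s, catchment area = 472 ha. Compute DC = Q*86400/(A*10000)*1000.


DC = Q * 86400 / (A * 10000) * 1000
DC = 0.006 * 86400 / (472 * 10000) * 1000
DC = 518400.0000 / 4720000

0.1098 mm/day


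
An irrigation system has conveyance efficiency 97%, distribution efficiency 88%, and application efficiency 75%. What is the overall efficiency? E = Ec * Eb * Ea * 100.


Ec = 0.97, Eb = 0.88, Ea = 0.75
E = 0.97 * 0.88 * 0.75 * 100 = 64.0200%

64.0200 %


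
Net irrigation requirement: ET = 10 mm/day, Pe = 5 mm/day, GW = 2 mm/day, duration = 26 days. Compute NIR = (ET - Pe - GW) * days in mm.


Daily deficit = ET - Pe - GW = 10 - 5 - 2 = 3 mm/day
NIR = 3 * 26 = 78 mm

78.0000 mm


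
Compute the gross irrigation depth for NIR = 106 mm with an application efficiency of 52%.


Ea = 52% = 0.52
GID = NIR / Ea = 106 / 0.52 = 203.8462 mm

203.8462 mm


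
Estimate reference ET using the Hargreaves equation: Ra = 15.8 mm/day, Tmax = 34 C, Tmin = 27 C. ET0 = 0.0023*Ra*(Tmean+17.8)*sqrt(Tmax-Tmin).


Tmean = (Tmax + Tmin)/2 = (34 + 27)/2 = 30.5
ET0 = 0.0023 * 15.8 * (30.5 + 17.8) * sqrt(34 - 27)
ET0 = 0.0023 * 15.8 * 48.3 * 2.645751

4.6439 mm/day


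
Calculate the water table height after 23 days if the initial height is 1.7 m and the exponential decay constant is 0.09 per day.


m = m0 * exp(-k*t)
m = 1.7 * exp(-0.09 * 23)
m = 1.7 * exp(-2.0700)

0.2145 m


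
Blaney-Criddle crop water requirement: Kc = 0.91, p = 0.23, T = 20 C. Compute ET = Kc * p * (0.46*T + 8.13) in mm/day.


ET = Kc * p * (0.46*T + 8.13)
ET = 0.91 * 0.23 * (0.46*20 + 8.13)
ET = 0.91 * 0.23 * 17.3300

3.6272 mm/day


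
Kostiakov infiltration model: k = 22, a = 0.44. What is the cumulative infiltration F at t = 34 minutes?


F = k * t^a = 22 * 34^0.44
F = 22 * 4.719008

103.8182 mm


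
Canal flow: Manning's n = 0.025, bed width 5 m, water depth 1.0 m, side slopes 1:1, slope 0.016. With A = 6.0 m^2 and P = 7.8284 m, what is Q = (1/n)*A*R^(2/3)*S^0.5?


R = A/P = 6.0/7.8284 = 0.766440
Q = (1/0.025) * 6.0 * 0.766440^(2/3) * 0.016^0.5

25.4247 m^3/s


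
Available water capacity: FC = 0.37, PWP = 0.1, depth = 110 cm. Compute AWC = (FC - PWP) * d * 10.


AWC = (FC - PWP) * d * 10
AWC = (0.37 - 0.1) * 110 * 10
AWC = 0.2700 * 110 * 10

297.0000 mm


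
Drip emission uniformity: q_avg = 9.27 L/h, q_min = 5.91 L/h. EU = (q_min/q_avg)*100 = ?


EU = (q_min/q_avg)*100 = (5.91/9.27)*100 = 63.7540%

63.7540 %


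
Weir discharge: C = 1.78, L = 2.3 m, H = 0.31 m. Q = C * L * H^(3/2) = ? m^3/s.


Q = C * L * H^(3/2) = 1.78 * 2.3 * 0.31^1.5 = 1.78 * 2.3 * 0.172601

0.7066 m^3/s


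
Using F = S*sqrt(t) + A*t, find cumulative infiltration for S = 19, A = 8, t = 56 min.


F = S*sqrt(t) + A*t
F = 19*sqrt(56) + 8*56
F = 19*7.483315 + 448

590.1830 mm


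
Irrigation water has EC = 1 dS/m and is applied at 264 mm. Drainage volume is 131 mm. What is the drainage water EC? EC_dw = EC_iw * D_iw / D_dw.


EC_dw = EC_iw * D_iw / D_dw
EC_dw = 1 * 264 / 131
EC_dw = 264 / 131

2.0153 dS/m


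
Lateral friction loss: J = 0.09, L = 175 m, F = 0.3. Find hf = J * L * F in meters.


hf = J * L * F = 0.09 * 175 * 0.3 = 4.7250 m

4.7250 m


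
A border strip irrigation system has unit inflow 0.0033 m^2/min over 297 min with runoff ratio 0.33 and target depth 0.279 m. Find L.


L = q*t/((1+r)*Z)
L = 0.0033*297/((1+0.33)*0.279)
L = 0.9801/0.37107

2.6413 m


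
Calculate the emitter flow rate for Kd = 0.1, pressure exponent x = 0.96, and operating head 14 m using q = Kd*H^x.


q = Kd * H^x = 0.1 * 14^0.96 = 0.1 * 12.597458

1.2597 L/h


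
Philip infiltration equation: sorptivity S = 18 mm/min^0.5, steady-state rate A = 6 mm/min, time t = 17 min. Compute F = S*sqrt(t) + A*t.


F = S*sqrt(t) + A*t
F = 18*sqrt(17) + 6*17
F = 18*4.123106 + 102

176.2159 mm


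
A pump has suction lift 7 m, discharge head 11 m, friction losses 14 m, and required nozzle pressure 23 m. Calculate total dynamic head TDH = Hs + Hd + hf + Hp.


TDH = Hs + Hd + hf + Hp = 7 + 11 + 14 + 23 = 55

55 m


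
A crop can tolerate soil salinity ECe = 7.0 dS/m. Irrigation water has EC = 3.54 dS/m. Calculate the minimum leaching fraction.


LR = ECiw / (5*ECe - ECiw)
LR = 3.54 / (5*7.0 - 3.54)
LR = 3.54 / 31.4600

0.1125


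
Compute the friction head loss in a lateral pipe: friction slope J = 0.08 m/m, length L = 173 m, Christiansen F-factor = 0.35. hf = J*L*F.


hf = J * L * F = 0.08 * 173 * 0.35 = 4.8440 m

4.8440 m


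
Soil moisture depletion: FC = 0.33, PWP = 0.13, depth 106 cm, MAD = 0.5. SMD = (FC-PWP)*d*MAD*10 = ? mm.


SMD = (FC - PWP) * d * MAD * 10
SMD = (0.33 - 0.13) * 106 * 0.5 * 10
SMD = 0.2000 * 106 * 0.5 * 10

106.0000 mm


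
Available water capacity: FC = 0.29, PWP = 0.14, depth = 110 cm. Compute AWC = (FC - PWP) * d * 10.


AWC = (FC - PWP) * d * 10
AWC = (0.29 - 0.14) * 110 * 10
AWC = 0.1500 * 110 * 10

165.0000 mm


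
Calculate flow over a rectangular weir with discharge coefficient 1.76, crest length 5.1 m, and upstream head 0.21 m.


Q = C * L * H^(3/2) = 1.76 * 5.1 * 0.21^1.5 = 1.76 * 5.1 * 0.096234

0.8638 m^3/s


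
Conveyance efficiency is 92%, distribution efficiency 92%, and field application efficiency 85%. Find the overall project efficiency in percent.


Ec = 0.92, Eb = 0.92, Ea = 0.85
E = 0.92 * 0.92 * 0.85 * 100 = 71.9440%

71.9440 %


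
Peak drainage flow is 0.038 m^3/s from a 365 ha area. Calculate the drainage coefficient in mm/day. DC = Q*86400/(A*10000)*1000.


DC = Q * 86400 / (A * 10000) * 1000
DC = 0.038 * 86400 / (365 * 10000) * 1000
DC = 3283200.0000 / 3650000

0.8995 mm/day


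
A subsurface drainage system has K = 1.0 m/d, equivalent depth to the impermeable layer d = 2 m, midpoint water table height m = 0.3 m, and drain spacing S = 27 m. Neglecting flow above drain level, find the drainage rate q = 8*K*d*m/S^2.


q = 8*K*d*m/S^2
q = 8*1.0*2*0.3/27^2
q = 4.8000 / 729

0.0066 m/d


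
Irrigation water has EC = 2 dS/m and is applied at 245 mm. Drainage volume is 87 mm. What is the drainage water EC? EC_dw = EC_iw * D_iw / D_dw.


EC_dw = EC_iw * D_iw / D_dw
EC_dw = 2 * 245 / 87
EC_dw = 490 / 87

5.6322 dS/m


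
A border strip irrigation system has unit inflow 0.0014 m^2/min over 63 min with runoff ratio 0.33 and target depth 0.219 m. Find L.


L = q*t/((1+r)*Z)
L = 0.0014*63/((1+0.33)*0.219)
L = 0.0882/0.29127

0.3028 m


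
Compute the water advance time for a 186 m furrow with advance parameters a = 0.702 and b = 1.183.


t = (L/a)^(1/b)
t = (186/0.702)^(1/1.183)
t = 264.957265^(1/1.183)

111.7715 min


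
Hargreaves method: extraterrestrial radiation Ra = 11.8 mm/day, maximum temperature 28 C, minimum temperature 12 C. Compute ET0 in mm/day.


Tmean = (Tmax + Tmin)/2 = (28 + 12)/2 = 20.0
ET0 = 0.0023 * 11.8 * (20.0 + 17.8) * sqrt(28 - 12)
ET0 = 0.0023 * 11.8 * 37.8 * 4.000000

4.1036 mm/day


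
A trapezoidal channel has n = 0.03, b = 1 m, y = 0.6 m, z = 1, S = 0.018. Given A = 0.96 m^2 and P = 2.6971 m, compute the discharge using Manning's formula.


R = A/P = 0.96/2.6971 = 0.355938
Q = (1/0.03) * 0.96 * 0.355938^(2/3) * 0.018^0.5

2.1563 m^3/s


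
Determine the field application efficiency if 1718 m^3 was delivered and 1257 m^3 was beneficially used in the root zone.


Ea = V_root / V_field * 100 = 1257 / 1718 * 100 = 73.1665%

73.1665 %


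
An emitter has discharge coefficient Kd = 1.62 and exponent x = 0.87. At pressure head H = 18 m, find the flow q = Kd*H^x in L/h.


q = Kd * H^x = 1.62 * 18^0.87 = 1.62 * 12.361953

20.0264 L/h


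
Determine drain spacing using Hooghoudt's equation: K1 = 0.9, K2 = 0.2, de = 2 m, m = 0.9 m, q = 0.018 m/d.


S^2 = 8*K2*de*m/q + 4*K1*m^2/q
S^2 = 8*0.2*2*0.9/0.018 + 4*0.9*0.9^2/0.018
S = sqrt(322.0000)

17.9444 m


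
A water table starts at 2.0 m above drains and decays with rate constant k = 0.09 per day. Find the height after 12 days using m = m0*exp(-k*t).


m = m0 * exp(-k*t)
m = 2.0 * exp(-0.09 * 12)
m = 2.0 * exp(-1.0800)

0.6792 m


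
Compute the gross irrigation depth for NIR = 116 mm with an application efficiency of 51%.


Ea = 51% = 0.51
GID = NIR / Ea = 116 / 0.51 = 227.4510 mm

227.4510 mm


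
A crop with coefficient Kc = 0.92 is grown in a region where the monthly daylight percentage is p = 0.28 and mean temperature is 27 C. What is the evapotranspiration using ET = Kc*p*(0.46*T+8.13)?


ET = Kc * p * (0.46*T + 8.13)
ET = 0.92 * 0.28 * (0.46*27 + 8.13)
ET = 0.92 * 0.28 * 20.5500

5.2937 mm/day


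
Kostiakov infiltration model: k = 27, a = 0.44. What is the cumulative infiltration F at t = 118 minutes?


F = k * t^a = 27 * 118^0.44
F = 27 * 8.158834

220.2885 mm


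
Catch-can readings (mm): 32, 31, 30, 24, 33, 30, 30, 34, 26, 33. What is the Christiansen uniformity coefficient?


mean = 30.300000 mm
MAD = 2.300000 mm
CU = (1 - 2.300000/30.300000)*100

92.4092 %


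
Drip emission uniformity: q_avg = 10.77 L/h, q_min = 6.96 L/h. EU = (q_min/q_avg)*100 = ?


EU = (q_min/q_avg)*100 = (6.96/10.77)*100 = 64.6240%

64.6240 %


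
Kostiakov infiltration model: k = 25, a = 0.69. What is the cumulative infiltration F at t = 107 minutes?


F = k * t^a = 25 * 107^0.69
F = 25 * 25.134764

628.3691 mm


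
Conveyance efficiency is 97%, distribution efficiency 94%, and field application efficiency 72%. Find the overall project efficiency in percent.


Ec = 0.97, Eb = 0.94, Ea = 0.72
E = 0.97 * 0.94 * 0.72 * 100 = 65.6496%

65.6496 %


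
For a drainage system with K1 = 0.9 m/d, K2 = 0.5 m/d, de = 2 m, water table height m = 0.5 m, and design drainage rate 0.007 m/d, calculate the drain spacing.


S^2 = 8*K2*de*m/q + 4*K1*m^2/q
S^2 = 8*0.5*2*0.5/0.007 + 4*0.9*0.5^2/0.007
S = sqrt(700.0000)

26.4575 m


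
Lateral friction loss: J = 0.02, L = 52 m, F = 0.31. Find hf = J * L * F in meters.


hf = J * L * F = 0.02 * 52 * 0.31 = 0.3224 m

0.3224 m


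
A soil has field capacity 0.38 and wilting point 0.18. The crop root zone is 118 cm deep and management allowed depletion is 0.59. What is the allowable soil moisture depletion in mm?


SMD = (FC - PWP) * d * MAD * 10
SMD = (0.38 - 0.18) * 118 * 0.59 * 10
SMD = 0.2000 * 118 * 0.59 * 10

139.2400 mm


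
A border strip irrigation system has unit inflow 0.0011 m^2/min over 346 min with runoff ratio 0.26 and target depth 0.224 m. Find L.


L = q*t/((1+r)*Z)
L = 0.0011*346/((1+0.26)*0.224)
L = 0.3806/0.28224

1.3485 m


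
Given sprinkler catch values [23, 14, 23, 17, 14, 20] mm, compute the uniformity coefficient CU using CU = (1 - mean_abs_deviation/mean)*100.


mean = 18.500000 mm
MAD = 3.500000 mm
CU = (1 - 3.500000/18.500000)*100

81.0811 %


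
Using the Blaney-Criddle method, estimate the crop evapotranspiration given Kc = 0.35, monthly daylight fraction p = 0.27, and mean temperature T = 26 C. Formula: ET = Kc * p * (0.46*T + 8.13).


ET = Kc * p * (0.46*T + 8.13)
ET = 0.35 * 0.27 * (0.46*26 + 8.13)
ET = 0.35 * 0.27 * 20.0900

1.8985 mm/day


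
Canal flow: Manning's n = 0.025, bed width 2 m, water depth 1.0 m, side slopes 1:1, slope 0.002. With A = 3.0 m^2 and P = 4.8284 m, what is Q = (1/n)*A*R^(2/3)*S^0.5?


R = A/P = 3.0/4.8284 = 0.621324
Q = (1/0.025) * 3.0 * 0.621324^(2/3) * 0.002^0.5

3.9076 m^3/s


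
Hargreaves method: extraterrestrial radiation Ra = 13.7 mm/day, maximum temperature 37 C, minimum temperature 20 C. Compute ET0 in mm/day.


Tmean = (Tmax + Tmin)/2 = (37 + 20)/2 = 28.5
ET0 = 0.0023 * 13.7 * (28.5 + 17.8) * sqrt(37 - 20)
ET0 = 0.0023 * 13.7 * 46.3 * 4.123106

6.0153 mm/day


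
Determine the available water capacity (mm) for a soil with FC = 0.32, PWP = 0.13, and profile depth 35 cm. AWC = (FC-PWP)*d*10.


AWC = (FC - PWP) * d * 10
AWC = (0.32 - 0.13) * 35 * 10
AWC = 0.1900 * 35 * 10

66.5000 mm


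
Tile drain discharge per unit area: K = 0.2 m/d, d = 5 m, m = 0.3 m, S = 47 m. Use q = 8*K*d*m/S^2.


q = 8*K*d*m/S^2
q = 8*0.2*5*0.3/47^2
q = 2.4000 / 2209

0.0011 m/d


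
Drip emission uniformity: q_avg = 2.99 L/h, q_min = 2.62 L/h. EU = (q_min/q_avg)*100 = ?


EU = (q_min/q_avg)*100 = (2.62/2.99)*100 = 87.6254%

87.6254 %


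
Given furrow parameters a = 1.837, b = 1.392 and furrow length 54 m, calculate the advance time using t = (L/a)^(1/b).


t = (L/a)^(1/b)
t = (54/1.837)^(1/1.392)
t = 29.395754^(1/1.392)

11.3449 min


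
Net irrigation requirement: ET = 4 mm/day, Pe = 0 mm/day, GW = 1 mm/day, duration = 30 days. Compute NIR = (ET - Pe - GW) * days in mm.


Daily deficit = ET - Pe - GW = 4 - 0 - 1 = 3 mm/day
NIR = 3 * 30 = 90 mm

90.0000 mm


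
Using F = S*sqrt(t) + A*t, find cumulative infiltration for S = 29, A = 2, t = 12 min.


F = S*sqrt(t) + A*t
F = 29*sqrt(12) + 2*12
F = 29*3.464102 + 24

124.4590 mm


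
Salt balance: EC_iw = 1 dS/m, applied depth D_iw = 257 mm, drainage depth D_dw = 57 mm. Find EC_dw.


EC_dw = EC_iw * D_iw / D_dw
EC_dw = 1 * 257 / 57
EC_dw = 257 / 57

4.5088 dS/m


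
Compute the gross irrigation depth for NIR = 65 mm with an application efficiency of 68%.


Ea = 68% = 0.68
GID = NIR / Ea = 65 / 0.68 = 95.5882 mm

95.5882 mm


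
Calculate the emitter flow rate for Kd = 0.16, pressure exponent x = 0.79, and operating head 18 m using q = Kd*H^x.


q = Kd * H^x = 0.16 * 18^0.79 = 0.16 * 9.809916

1.5696 L/h


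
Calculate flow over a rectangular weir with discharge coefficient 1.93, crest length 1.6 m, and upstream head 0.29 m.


Q = C * L * H^(3/2) = 1.93 * 1.6 * 0.29^1.5 = 1.93 * 1.6 * 0.156170

0.4823 m^3/s


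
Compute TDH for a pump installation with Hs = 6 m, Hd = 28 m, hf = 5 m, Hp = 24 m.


TDH = Hs + Hd + hf + Hp = 6 + 28 + 5 + 24 = 63

63 m


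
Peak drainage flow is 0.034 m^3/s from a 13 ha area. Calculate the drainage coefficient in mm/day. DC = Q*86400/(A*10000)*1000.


DC = Q * 86400 / (A * 10000) * 1000
DC = 0.034 * 86400 / (13 * 10000) * 1000
DC = 2937600.0000 / 130000

22.5969 mm/day


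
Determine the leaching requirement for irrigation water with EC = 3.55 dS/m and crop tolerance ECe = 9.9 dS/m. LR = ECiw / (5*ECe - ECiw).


LR = ECiw / (5*ECe - ECiw)
LR = 3.55 / (5*9.9 - 3.55)
LR = 3.55 / 45.9500

0.0773


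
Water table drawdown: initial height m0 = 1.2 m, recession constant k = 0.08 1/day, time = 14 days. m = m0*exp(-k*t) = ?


m = m0 * exp(-k*t)
m = 1.2 * exp(-0.08 * 14)
m = 1.2 * exp(-1.1200)

0.3915 m


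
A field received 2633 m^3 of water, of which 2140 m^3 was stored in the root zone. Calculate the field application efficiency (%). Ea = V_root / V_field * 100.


Ea = V_root / V_field * 100 = 2140 / 2633 * 100 = 81.2761%

81.2761 %


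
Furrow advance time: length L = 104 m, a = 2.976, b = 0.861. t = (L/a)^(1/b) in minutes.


t = (L/a)^(1/b)
t = (104/2.976)^(1/0.861)
t = 34.946237^(1/0.861)

62.0251 min


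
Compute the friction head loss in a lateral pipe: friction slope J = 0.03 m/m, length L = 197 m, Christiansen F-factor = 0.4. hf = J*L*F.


hf = J * L * F = 0.03 * 197 * 0.4 = 2.3640 m

2.3640 m


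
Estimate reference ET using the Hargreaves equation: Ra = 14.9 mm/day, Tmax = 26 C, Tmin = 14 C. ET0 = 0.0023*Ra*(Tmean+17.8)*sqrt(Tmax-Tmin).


Tmean = (Tmax + Tmin)/2 = (26 + 14)/2 = 20.0
ET0 = 0.0023 * 14.9 * (20.0 + 17.8) * sqrt(26 - 14)
ET0 = 0.0023 * 14.9 * 37.8 * 3.464102

4.4874 mm/day


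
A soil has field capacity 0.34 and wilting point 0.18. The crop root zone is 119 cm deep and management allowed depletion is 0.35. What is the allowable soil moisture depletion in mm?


SMD = (FC - PWP) * d * MAD * 10
SMD = (0.34 - 0.18) * 119 * 0.35 * 10
SMD = 0.1600 * 119 * 0.35 * 10

66.6400 mm
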